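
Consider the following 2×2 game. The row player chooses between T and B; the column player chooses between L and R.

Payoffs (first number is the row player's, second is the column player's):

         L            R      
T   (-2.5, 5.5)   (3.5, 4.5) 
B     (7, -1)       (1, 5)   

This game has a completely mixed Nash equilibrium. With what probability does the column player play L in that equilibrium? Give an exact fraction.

Let y be the probability that the column player plays L. In a completely mixed equilibrium, the row player must be indifferent between T and B.
The row player's expected payoff from T is −2.5y + 3.5(1−y); from B it is 7y + (1−y).
Setting these equal: −6y + 3.5 = 6y + 1, so y = 5/24.

5/24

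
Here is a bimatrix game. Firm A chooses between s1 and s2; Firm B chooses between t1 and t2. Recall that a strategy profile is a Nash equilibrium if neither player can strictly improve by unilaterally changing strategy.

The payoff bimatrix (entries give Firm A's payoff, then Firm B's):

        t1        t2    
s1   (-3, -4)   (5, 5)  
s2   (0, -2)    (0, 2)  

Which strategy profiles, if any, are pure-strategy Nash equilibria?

(s1, t1): Firm A prefers s2 (0 > -3); Firm B prefers t2 (5 > -4) — not an equilibrium.
(s1, t2): Firm A gets 5 ≥ 0 from s2, and Firm B gets 5 ≥ -4 from t1 — Nash equilibrium.
(s2, t1): Firm B prefers t2 (2 > -2) — not an equilibrium.
(s2, t2): Firm A prefers s1 (5 > 0) — not an equilibrium.

(s1, t2)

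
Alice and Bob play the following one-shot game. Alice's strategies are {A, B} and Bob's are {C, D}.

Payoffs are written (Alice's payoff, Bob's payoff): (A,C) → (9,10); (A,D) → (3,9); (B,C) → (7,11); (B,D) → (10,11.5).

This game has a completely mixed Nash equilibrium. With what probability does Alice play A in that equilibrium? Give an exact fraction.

1/3

Let r be the probability that Alice plays A. In a completely mixed equilibrium, Bob must be indifferent between C and D.
Bob's expected payoff from C is 10r + 11(1−r); from D it is 9r + 11.5(1−r).
Setting these equal: −r + 11 = −2.5r + 11.5, so r = 1/3.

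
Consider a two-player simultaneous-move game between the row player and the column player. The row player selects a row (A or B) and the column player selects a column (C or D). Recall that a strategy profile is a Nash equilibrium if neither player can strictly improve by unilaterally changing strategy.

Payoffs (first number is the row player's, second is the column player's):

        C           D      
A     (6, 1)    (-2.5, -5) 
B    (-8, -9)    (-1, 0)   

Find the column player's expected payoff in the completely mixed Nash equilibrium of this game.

-3

First find p, the probability the row player plays A, from the column player's indifference between C and D: p − 9(1−p) = −5p, giving p = 3/5.
Since the column player is indifferent in equilibrium, the column player's expected payoff equals the payoff from either column against (3/5, 2/5). Using C: (3/5) − 9(2/5) = -3.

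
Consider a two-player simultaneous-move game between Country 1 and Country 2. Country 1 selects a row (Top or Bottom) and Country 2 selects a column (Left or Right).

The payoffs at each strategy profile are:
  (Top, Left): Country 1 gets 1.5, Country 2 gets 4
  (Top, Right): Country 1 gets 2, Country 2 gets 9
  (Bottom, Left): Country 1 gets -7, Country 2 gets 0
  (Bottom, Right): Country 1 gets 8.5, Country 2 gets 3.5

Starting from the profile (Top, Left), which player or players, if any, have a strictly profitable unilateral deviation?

Country 1 at (Top, Left) earns 1.5; deviating to Bottom yields -7 — not better.
Country 2 earns 4; deviating to Right yields 9 — a strict improvement.
Only Country 2 has a strictly profitable deviation.

Country 2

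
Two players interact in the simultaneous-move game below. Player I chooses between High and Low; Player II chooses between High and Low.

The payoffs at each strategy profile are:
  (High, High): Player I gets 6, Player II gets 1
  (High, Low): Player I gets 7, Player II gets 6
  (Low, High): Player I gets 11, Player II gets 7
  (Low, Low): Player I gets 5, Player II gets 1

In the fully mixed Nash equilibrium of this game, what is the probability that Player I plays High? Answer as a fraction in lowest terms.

6/11

Let r be the probability that Player I plays High. In a completely mixed equilibrium, Player II must be indifferent between High and Low.
Player II's expected payoff from High is r + 7(1−r); from Low it is 6r + (1−r).
Setting these equal: −6r + 7 = 5r + 1, so r = 6/11.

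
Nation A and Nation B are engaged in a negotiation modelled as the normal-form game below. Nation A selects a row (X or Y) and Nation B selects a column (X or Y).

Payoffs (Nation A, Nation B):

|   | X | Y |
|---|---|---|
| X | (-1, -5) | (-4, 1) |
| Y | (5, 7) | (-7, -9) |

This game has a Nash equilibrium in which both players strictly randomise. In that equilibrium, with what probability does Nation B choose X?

Let q be the probability that Nation B plays X. In a completely mixed equilibrium, Nation A must be indifferent between X and Y.
Nation A's expected payoff from X is −q − 4(1−q); from Y it is 5q − 7(1−q).
Setting these equal: 3q − 4 = 12q − 7, so q = 1/3.

1/3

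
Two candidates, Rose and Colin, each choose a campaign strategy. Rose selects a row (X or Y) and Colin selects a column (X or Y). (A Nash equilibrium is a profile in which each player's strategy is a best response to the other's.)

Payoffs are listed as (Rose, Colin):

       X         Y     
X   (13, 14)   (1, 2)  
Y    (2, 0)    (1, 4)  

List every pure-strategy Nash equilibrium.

(X, X) and (Y, Y)

(X, X): Rose gets 13 ≥ 2 from Y, and Colin gets 14 ≥ 2 from Y — Nash equilibrium.
(X, Y): Colin prefers X (14 > 2) — not an equilibrium.
(Y, X): Rose prefers X (13 > 2); Colin prefers Y (4 > 0) — not an equilibrium.
(Y, Y): Rose gets 1 ≥ 1 from X, and Colin gets 4 ≥ 0 from X — Nash equilibrium.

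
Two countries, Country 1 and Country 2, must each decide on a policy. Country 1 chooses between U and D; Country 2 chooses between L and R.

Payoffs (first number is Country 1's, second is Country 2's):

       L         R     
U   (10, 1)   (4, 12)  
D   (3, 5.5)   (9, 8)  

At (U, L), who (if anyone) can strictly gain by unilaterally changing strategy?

Country 2

Country 1 at (U, L) earns 10; deviating to D yields 3 — not better.
Country 2 earns 1; deviating to R yields 12 — a strict improvement.
Only Country 2 has a strictly profitable deviation.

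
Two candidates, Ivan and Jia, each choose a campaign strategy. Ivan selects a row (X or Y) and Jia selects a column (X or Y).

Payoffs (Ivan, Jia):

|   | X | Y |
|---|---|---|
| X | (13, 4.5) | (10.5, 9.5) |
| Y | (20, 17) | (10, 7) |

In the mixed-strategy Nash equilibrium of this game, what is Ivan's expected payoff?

First find q, the probability Jia plays X, from Ivan's indifference between X and Y: 13q + 10.5(1−q) = 20q + 10(1−q), giving q = 1/15.
Since Ivan is indifferent in equilibrium, Ivan's expected payoff equals the payoff from either row against (1/15, 14/15). Using X: 13(1/15) + 10.5(14/15) = 32/3.

32/3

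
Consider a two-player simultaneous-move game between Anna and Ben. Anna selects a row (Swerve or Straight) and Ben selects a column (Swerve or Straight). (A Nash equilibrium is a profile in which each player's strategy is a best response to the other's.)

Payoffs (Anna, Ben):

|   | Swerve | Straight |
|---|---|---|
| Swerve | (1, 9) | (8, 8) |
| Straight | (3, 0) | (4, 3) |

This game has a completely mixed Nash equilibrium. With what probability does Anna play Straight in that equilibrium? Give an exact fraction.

Let p be the probability that Anna plays Swerve. In a completely mixed equilibrium, Ben must be indifferent between Swerve and Straight.
Ben's expected payoff from Swerve is 9p; from Straight it is 8p + 3(1−p).
Setting these equal: 9p = 5p + 3, so p = 3/4.
Therefore Anna plays Straight with probability 1 − 3/4 = 1/4.

1/4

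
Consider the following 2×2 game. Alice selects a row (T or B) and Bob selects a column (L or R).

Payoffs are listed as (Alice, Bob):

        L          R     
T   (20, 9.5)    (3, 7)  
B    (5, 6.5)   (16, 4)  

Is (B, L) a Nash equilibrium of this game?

No

At (B, L), Alice earns 5; switching to T would give 20, so Alice would deviate.
Bob earns 6.5; switching to R would give 4, so Bob has no profitable deviation.
Since at least one player can profitably deviate, this is not a Nash equilibrium.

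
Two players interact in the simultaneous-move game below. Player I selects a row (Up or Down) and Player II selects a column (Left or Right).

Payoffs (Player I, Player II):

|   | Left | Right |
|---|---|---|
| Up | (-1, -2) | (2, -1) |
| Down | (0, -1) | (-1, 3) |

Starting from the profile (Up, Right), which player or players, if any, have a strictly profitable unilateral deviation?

Player I at (Up, Right) earns 2; deviating to Down yields -1 — not better.
Player II earns -1; deviating to Left yields -2 — not better.
Neither player can strictly improve; the profile is a Nash equilibrium.

Neither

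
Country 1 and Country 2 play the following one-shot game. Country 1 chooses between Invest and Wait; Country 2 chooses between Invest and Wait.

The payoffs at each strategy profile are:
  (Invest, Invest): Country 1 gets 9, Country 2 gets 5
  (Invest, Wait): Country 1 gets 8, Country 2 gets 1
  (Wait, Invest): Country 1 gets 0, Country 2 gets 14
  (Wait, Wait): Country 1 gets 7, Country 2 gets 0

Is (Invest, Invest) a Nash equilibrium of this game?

At (Invest, Invest), Country 1 earns 9; switching to Wait would give 0, so Country 1 has no profitable deviation.
Country 2 earns 5; switching to Wait would give 1, so Country 2 has no profitable deviation.
Neither player can gain by a unilateral deviation, so this profile is a Nash equilibrium.

Yes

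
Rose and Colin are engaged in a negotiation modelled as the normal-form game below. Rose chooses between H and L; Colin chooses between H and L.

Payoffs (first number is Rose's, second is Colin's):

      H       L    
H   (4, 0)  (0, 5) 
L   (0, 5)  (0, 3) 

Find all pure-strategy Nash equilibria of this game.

(H, H): Colin prefers L (5 > 0) — not an equilibrium.
(H, L): Rose gets 0 ≥ 0 from L, and Colin gets 5 ≥ 0 from H — Nash equilibrium.
(L, H): Rose prefers H (4 > 0) — not an equilibrium.
(L, L): Colin prefers H (5 > 3) — not an equilibrium.

(H, L)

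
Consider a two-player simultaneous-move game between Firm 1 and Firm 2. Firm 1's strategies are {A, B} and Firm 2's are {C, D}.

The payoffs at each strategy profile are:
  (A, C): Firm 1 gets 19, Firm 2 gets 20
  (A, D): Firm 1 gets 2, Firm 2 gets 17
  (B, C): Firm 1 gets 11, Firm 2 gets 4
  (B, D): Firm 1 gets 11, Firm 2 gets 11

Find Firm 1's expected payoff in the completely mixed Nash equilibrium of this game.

11

First find y, the probability Firm 2 plays C, from Firm 1's indifference between A and B: 19y + 2(1−y) = 11y + 11(1−y), giving y = 9/17.
Since Firm 1 is indifferent in equilibrium, Firm 1's expected payoff equals the payoff from either row against (9/17, 8/17). Using A: 19(9/17) + 2(8/17) = 11.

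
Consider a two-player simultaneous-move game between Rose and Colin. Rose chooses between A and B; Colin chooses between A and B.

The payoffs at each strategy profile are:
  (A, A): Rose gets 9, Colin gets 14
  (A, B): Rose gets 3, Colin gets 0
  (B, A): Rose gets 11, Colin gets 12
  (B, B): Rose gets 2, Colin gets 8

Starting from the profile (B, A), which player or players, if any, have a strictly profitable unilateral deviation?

Neither

Rose at (B, A) earns 11; deviating to A yields 9 — not better.
Colin earns 12; deviating to B yields 8 — not better.
Neither player can strictly improve; the profile is a Nash equilibrium.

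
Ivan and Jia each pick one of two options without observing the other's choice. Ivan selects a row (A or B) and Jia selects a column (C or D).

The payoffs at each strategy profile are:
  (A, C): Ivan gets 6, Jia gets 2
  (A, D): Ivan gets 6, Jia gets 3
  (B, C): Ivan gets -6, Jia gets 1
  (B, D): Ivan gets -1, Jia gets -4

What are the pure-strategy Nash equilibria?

(A, D)

(A, C): Jia prefers D (3 > 2) — not an equilibrium.
(A, D): Ivan gets 6 ≥ -1 from B, and Jia gets 3 ≥ 2 from C — Nash equilibrium.
(B, C): Ivan prefers A (6 > -6) — not an equilibrium.
(B, D): Ivan prefers A (6 > -1); Jia prefers C (1 > -4) — not an equilibrium.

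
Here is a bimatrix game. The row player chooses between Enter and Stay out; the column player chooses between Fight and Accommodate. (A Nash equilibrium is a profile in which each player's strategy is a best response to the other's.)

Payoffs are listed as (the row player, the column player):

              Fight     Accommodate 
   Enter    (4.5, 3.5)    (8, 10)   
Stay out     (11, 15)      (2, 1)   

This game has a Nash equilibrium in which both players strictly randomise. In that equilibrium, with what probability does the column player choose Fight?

Let c be the probability that the column player plays Fight. In a completely mixed equilibrium, the row player must be indifferent between Enter and Stay out.
The row player's expected payoff from Enter is 4.5c + 8(1−c); from Stay out it is 11c + 2(1−c).
Setting these equal: −3.5c + 8 = 9c + 2, so c = 12/25.

12/25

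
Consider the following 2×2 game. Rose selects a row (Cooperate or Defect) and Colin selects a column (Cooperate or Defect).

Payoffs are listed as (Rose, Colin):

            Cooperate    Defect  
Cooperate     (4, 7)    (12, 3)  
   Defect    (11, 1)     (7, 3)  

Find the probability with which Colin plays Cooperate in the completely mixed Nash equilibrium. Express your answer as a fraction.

Let y be the probability that Colin plays Cooperate. In a completely mixed equilibrium, Rose must be indifferent between Cooperate and Defect.
Rose's expected payoff from Cooperate is 4y + 12(1−y); from Defect it is 11y + 7(1−y).
Setting these equal: −8y + 12 = 4y + 7, so y = 5/12.

5/12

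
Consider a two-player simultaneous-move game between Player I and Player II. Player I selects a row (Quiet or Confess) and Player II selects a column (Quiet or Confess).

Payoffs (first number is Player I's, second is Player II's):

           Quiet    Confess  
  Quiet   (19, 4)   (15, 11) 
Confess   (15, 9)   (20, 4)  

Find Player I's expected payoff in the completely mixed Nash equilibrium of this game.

First find q, the probability Player II plays Quiet, from Player I's indifference between Quiet and Confess: 19q + 15(1−q) = 15q + 20(1−q), giving q = 5/9.
Since Player I is indifferent in equilibrium, Player I's expected payoff equals the payoff from either row against (5/9, 4/9). Using Quiet: 19(5/9) + 15(4/9) = 155/9.

155/9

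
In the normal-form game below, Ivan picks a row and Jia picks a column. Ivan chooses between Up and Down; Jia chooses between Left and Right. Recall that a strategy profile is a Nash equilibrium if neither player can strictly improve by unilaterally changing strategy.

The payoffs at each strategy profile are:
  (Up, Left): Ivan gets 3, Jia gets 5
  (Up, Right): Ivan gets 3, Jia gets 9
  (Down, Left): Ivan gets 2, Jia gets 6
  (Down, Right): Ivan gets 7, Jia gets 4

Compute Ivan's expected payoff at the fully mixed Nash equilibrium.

3

First find q, the probability Jia plays Left, from Ivan's indifference between Up and Down: 3q + 3(1−q) = 2q + 7(1−q), giving q = 4/5.
Since Ivan is indifferent in equilibrium, Ivan's expected payoff equals the payoff from either row against (4/5, 1/5). Using Up: 3(4/5) + 3(1/5) = 3.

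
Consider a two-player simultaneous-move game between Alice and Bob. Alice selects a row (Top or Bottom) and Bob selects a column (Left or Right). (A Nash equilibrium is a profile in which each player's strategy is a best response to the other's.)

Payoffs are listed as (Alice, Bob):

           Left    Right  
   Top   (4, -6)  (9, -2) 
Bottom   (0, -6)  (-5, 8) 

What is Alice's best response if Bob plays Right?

Against Right, Alice earns 9 from Top and -5 from Bottom.
So Top is the best response.

Top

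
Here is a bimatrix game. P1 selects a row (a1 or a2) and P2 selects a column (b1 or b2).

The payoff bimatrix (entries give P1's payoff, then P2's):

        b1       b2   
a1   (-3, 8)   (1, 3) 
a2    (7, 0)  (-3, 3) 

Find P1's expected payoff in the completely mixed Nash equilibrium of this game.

-1/7

First find y, the probability P2 plays b1, from P1's indifference between a1 and a2: −3y + (1−y) = 7y − 3(1−y), giving y = 2/7.
Since P1 is indifferent in equilibrium, P1's expected payoff equals the payoff from either row against (2/7, 5/7). Using a1: −3(2/7) + (5/7) = -1/7.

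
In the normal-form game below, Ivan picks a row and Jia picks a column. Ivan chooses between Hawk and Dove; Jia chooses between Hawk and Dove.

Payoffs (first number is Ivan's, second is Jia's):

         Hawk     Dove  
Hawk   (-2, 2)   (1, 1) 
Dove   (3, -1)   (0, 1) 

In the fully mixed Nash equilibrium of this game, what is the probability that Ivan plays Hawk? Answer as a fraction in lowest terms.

Let x be the probability that Ivan plays Hawk. In a completely mixed equilibrium, Jia must be indifferent between Hawk and Dove.
Jia's expected payoff from Hawk is 2x − (1−x); from Dove it is x + (1−x).
Setting these equal: 3x − 1 = 1, so x = 2/3.

2/3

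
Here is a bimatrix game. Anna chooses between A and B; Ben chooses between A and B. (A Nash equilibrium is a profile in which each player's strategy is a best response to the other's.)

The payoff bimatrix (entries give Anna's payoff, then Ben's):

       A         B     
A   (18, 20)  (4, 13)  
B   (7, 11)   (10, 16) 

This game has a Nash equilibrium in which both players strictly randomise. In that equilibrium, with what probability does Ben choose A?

6/17

Let c be the probability that Ben plays A. In a completely mixed equilibrium, Anna must be indifferent between A and B.
Anna's expected payoff from A is 18c + 4(1−c); from B it is 7c + 10(1−c).
Setting these equal: 14c + 4 = −3c + 10, so c = 6/17.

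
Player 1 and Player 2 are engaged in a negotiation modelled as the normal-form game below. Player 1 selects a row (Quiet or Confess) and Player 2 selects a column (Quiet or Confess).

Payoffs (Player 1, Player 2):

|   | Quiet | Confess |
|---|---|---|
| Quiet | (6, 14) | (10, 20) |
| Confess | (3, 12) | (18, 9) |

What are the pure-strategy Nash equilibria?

(Quiet, Quiet): Player 2 prefers Confess (20 > 14) — not an equilibrium.
(Quiet, Confess): Player 1 prefers Confess (18 > 10) — not an equilibrium.
(Confess, Quiet): Player 1 prefers Quiet (6 > 3) — not an equilibrium.
(Confess, Confess): Player 2 prefers Quiet (12 > 9) — not an equilibrium.

none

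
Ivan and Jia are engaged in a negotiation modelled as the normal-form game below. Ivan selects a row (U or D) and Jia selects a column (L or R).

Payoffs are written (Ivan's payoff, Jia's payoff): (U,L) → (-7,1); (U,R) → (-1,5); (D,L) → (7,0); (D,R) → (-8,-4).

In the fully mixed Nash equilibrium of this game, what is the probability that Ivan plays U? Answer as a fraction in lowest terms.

Let p be the probability that Ivan plays U. In a completely mixed equilibrium, Jia must be indifferent between L and R.
Jia's expected payoff from L is p; from R it is 5p − 4(1−p).
Setting these equal: p = 9p − 4, so p = 1/2.

1/2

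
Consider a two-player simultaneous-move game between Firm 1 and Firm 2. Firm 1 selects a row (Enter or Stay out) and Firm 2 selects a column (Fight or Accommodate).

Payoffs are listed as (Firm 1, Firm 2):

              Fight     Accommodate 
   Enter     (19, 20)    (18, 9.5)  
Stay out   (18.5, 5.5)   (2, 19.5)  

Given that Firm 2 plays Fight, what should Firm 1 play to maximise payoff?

Against Fight, Firm 1 earns 19 from Enter and 18.5 from Stay out.
So Enter is the best response.

Enter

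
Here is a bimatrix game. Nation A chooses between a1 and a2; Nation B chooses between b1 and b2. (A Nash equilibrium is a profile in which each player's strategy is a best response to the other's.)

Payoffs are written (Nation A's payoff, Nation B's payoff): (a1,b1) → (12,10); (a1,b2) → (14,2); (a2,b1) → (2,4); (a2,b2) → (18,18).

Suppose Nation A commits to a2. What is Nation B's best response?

b2

Against a2, Nation B earns 4 from b1 and 18 from b2.
So b2 is the best response.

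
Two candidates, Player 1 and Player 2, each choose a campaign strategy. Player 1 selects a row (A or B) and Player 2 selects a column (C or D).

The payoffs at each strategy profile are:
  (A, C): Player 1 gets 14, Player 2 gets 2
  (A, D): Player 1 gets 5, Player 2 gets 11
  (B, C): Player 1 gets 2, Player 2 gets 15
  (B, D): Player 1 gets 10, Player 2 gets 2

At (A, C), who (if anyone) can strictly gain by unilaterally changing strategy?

Player 1 at (A, C) earns 14; deviating to B yields 2 — not better.
Player 2 earns 2; deviating to D yields 11 — a strict improvement.
Only Player 2 has a strictly profitable deviation.

Player 2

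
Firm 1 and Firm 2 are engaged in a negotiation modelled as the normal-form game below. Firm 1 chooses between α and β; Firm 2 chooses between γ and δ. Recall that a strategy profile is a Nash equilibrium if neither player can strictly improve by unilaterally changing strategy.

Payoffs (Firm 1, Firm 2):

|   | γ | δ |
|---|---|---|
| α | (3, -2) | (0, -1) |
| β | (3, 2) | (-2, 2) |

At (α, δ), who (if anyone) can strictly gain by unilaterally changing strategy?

Neither

Firm 1 at (α, δ) earns 0; deviating to β yields -2 — not better.
Firm 2 earns -1; deviating to γ yields -2 — not better.
Neither player can strictly improve; the profile is a Nash equilibrium.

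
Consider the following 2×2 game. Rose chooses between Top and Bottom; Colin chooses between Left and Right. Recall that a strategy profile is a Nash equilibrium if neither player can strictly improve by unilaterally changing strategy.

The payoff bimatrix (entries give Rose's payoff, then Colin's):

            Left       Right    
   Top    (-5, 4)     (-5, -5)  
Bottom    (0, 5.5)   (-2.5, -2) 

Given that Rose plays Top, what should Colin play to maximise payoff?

Left

Against Top, Colin earns 4 from Left and -5 from Right.
So Left is the best response.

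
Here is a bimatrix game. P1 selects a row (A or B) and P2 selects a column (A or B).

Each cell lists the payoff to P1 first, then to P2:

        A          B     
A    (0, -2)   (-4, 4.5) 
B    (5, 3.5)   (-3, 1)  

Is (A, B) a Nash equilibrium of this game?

At (A, B), P1 earns -4; switching to B would give -3, so P1 would deviate.
P2 earns 4.5; switching to A would give -2, so P2 has no profitable deviation.
Since at least one player can profitably deviate, this is not a Nash equilibrium.

No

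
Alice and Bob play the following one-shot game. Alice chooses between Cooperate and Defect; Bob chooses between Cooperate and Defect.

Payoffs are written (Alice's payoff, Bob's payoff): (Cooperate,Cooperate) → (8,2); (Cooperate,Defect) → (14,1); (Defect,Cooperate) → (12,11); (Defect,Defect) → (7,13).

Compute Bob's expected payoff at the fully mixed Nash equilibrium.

First find p, the probability Alice plays Cooperate, from Bob's indifference between Cooperate and Defect: 2p + 11(1−p) = p + 13(1−p), giving p = 2/3.
Since Bob is indifferent in equilibrium, Bob's expected payoff equals the payoff from either column against (2/3, 1/3). Using Cooperate: 2(2/3) + 11(1/3) = 5.

5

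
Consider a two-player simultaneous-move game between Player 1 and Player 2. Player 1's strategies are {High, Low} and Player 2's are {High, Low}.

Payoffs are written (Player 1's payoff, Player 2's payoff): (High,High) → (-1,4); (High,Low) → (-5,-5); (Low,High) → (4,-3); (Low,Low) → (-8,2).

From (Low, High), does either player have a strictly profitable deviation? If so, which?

Player 2

Player 1 at (Low, High) earns 4; deviating to High yields -1 — not better.
Player 2 earns -3; deviating to Low yields 2 — a strict improvement.
Only Player 2 has a strictly profitable deviation.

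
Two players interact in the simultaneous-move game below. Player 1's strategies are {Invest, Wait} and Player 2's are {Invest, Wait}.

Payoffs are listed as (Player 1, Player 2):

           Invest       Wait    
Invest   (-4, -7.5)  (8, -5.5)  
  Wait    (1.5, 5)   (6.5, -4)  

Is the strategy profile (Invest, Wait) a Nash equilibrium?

Yes

At (Invest, Wait), Player 1 earns 8; switching to Wait would give 6.5, so Player 1 has no profitable deviation.
Player 2 earns -5.5; switching to Invest would give -7.5, so Player 2 has no profitable deviation.
Neither player can gain by a unilateral deviation, so this profile is a Nash equilibrium.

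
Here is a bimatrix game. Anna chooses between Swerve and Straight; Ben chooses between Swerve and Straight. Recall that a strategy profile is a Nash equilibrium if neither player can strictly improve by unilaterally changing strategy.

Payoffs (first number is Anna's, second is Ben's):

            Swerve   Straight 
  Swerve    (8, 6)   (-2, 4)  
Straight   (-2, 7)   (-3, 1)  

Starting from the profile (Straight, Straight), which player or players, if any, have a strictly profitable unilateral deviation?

Anna at (Straight, Straight) earns -3; deviating to Swerve yields -2 — a strict improvement.
Ben earns 1; deviating to Swerve yields 7 — a strict improvement.
Both Anna and Ben have strictly profitable deviations.

Both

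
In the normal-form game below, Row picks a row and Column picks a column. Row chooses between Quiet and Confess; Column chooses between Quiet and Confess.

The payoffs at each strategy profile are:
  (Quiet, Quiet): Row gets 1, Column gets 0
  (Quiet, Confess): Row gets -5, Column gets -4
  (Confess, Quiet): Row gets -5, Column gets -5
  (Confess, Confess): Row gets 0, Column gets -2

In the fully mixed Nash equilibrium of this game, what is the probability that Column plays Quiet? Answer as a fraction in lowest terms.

5/11

Let c be the probability that Column plays Quiet. In a completely mixed equilibrium, Row must be indifferent between Quiet and Confess.
Row's expected payoff from Quiet is c − 5(1−c); from Confess it is −5c.
Setting these equal: 6c − 5 = −5c, so c = 5/11.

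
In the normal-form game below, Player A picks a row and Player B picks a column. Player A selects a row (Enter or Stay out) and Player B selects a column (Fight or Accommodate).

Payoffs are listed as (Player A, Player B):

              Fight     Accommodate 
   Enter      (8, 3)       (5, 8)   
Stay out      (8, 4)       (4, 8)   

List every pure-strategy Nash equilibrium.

(Enter, Fight): Player B prefers Accommodate (8 > 3) — not an equilibrium.
(Enter, Accommodate): Player A gets 5 ≥ 4 from Stay out, and Player B gets 8 ≥ 3 from Fight — Nash equilibrium.
(Stay out, Fight): Player B prefers Accommodate (8 > 4) — not an equilibrium.
(Stay out, Accommodate): Player A prefers Enter (5 > 4) — not an equilibrium.

(Enter, Accommodate)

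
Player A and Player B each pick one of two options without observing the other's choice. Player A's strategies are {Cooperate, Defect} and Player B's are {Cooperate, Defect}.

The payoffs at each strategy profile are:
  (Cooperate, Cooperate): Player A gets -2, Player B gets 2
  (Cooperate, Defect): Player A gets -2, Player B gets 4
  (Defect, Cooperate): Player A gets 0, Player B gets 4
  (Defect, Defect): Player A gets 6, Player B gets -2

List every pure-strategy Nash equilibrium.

(Cooperate, Cooperate): Player A prefers Defect (0 > -2); Player B prefers Defect (4 > 2) — not an equilibrium.
(Cooperate, Defect): Player A prefers Defect (6 > -2) — not an equilibrium.
(Defect, Cooperate): Player A gets 0 ≥ -2 from Cooperate, and Player B gets 4 ≥ -2 from Defect — Nash equilibrium.
(Defect, Defect): Player B prefers Cooperate (4 > -2) — not an equilibrium.

(Defect, Cooperate)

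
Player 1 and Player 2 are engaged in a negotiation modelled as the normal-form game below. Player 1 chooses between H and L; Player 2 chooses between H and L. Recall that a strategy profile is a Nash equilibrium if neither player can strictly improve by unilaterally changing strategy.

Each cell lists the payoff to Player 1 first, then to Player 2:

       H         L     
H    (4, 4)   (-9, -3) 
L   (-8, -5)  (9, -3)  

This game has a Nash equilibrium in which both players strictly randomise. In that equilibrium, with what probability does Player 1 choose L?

7/9

Let p be the probability that Player 1 plays H. In a completely mixed equilibrium, Player 2 must be indifferent between H and L.
Player 2's expected payoff from H is 4p − 5(1−p); from L it is −3p − 3(1−p).
Setting these equal: 9p − 5 = -3, so p = 2/9.
Therefore Player 1 plays L with probability 1 − 2/9 = 7/9.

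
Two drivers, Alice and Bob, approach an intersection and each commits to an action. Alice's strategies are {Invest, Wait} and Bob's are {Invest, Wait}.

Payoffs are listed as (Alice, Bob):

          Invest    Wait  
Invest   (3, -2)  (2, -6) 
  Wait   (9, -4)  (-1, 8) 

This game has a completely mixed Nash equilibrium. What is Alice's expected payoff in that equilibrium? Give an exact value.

First find q, the probability Bob plays Invest, from Alice's indifference between Invest and Wait: 3q + 2(1−q) = 9q − (1−q), giving q = 1/3.
Since Alice is indifferent in equilibrium, Alice's expected payoff equals the payoff from either row against (1/3, 2/3). Using Invest: 3(1/3) + 2(2/3) = 7/3.

7/3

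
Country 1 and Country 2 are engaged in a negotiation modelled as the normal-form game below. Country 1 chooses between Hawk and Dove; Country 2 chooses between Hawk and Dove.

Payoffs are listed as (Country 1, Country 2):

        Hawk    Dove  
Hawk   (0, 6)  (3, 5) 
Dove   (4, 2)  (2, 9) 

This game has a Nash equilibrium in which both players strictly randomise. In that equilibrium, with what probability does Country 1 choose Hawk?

7/8

Let r be the probability that Country 1 plays Hawk. In a completely mixed equilibrium, Country 2 must be indifferent between Hawk and Dove.
Country 2's expected payoff from Hawk is 6r + 2(1−r); from Dove it is 5r + 9(1−r).
Setting these equal: 4r + 2 = −4r + 9, so r = 7/8.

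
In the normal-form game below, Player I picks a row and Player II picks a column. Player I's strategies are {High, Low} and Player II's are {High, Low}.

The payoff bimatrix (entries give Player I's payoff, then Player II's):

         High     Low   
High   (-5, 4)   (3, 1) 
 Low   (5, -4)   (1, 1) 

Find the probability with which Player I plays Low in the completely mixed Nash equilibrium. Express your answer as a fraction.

3/8

Let r be the probability that Player I plays High. In a completely mixed equilibrium, Player II must be indifferent between High and Low.
Player II's expected payoff from High is 4r − 4(1−r); from Low it is r + (1−r).
Setting these equal: 8r − 4 = 1, so r = 5/8.
Therefore Player I plays Low with probability 1 − 5/8 = 3/8.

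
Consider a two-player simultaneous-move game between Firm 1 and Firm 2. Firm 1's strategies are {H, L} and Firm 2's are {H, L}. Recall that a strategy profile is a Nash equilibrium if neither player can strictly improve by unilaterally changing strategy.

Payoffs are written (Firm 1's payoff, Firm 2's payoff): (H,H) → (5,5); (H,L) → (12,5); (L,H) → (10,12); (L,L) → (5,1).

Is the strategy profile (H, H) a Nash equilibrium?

No

At (H, H), Firm 1 earns 5; switching to L would give 10, so Firm 1 would deviate.
Firm 2 earns 5; switching to L would give 5, so Firm 2 has no profitable deviation.
Since at least one player can profitably deviate, this is not a Nash equilibrium.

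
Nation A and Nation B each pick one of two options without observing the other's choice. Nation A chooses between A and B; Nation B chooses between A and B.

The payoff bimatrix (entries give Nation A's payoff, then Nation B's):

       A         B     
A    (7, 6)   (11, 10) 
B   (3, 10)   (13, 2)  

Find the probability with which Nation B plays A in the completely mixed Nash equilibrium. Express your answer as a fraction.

1/3

Let q be the probability that Nation B plays A. In a completely mixed equilibrium, Nation A must be indifferent between A and B.
Nation A's expected payoff from A is 7q + 11(1−q); from B it is 3q + 13(1−q).
Setting these equal: −4q + 11 = −10q + 13, so q = 1/3.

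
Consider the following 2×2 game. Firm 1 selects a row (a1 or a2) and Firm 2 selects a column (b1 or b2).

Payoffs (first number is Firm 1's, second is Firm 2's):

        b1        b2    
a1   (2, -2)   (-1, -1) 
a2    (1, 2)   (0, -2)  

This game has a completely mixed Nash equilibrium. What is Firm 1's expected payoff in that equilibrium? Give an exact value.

First find y, the probability Firm 2 plays b1, from Firm 1's indifference between a1 and a2: 2y − (1−y) = y, giving y = 1/2.
Since Firm 1 is indifferent in equilibrium, Firm 1's expected payoff equals the payoff from either row against (1/2, 1/2). Using a1: 2(1/2) − (1/2) = 1/2.

1/2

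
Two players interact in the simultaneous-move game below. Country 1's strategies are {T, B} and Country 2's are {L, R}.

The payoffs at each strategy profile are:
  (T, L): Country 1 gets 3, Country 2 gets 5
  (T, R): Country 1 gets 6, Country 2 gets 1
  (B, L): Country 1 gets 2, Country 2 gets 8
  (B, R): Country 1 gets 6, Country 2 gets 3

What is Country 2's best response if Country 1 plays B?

L

Against B, Country 2 earns 8 from L and 3 from R.
So L is the best response.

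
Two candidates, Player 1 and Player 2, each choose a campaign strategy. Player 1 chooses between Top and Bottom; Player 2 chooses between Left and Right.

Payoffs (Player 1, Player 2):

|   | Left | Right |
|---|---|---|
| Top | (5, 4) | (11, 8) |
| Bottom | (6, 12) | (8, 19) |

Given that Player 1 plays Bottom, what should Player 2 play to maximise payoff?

Against Bottom, Player 2 earns 12 from Left and 19 from Right.
So Right is the best response.

Right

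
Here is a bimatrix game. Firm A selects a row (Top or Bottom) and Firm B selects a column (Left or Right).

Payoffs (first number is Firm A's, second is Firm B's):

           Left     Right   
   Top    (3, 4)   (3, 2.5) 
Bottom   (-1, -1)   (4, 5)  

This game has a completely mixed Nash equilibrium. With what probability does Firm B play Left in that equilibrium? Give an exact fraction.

1/5

Let q be the probability that Firm B plays Left. In a completely mixed equilibrium, Firm A must be indifferent between Top and Bottom.
Firm A's expected payoff from Top is 3q + 3(1−q); from Bottom it is −q + 4(1−q).
Setting these equal: 3 = −5q + 4, so q = 1/5.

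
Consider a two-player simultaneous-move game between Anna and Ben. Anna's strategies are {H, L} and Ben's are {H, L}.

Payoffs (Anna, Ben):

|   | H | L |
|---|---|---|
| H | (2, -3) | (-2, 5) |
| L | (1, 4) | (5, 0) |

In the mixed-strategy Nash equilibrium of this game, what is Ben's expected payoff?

First find p, the probability Anna plays H, from Ben's indifference between H and L: −3p + 4(1−p) = 5p, giving p = 1/3.
Since Ben is indifferent in equilibrium, Ben's expected payoff equals the payoff from either column against (1/3, 2/3). Using H: −3(1/3) + 4(2/3) = 5/3.

5/3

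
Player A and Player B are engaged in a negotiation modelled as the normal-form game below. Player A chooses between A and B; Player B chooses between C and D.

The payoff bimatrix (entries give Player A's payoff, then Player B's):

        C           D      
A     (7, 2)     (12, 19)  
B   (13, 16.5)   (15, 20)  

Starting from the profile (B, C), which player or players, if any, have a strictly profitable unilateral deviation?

Player B

Player A at (B, C) earns 13; deviating to A yields 7 — not better.
Player B earns 16.5; deviating to D yields 20 — a strict improvement.
Only Player B has a strictly profitable deviation.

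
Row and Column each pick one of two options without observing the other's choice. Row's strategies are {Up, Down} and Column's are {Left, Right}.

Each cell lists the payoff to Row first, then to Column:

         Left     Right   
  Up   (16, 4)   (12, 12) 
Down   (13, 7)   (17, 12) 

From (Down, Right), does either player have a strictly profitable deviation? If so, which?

Row at (Down, Right) earns 17; deviating to Up yields 12 — not better.
Column earns 12; deviating to Left yields 7 — not better.
Neither player can strictly improve; the profile is a Nash equilibrium.

Neither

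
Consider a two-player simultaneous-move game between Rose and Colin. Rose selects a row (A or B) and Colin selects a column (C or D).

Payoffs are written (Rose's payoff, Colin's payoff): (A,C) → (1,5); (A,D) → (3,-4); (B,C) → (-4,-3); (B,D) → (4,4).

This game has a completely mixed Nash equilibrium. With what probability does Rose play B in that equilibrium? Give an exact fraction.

Let p be the probability that Rose plays A. In a completely mixed equilibrium, Colin must be indifferent between C and D.
Colin's expected payoff from C is 5p − 3(1−p); from D it is −4p + 4(1−p).
Setting these equal: 8p − 3 = −8p + 4, so p = 7/16.
Therefore Rose plays B with probability 1 − 7/16 = 9/16.

9/16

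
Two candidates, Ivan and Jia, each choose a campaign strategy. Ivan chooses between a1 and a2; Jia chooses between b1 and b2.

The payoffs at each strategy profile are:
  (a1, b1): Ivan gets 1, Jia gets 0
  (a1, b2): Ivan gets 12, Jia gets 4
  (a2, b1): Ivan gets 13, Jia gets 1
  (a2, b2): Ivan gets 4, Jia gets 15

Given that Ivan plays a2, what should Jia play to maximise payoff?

b2

Against a2, Jia earns 1 from b1 and 15 from b2.
So b2 is the best response.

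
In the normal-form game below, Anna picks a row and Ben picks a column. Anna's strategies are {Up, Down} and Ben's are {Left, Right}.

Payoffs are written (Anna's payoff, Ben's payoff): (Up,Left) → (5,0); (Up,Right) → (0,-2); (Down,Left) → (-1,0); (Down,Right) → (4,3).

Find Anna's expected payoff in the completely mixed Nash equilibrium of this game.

First find q, the probability Ben plays Left, from Anna's indifference between Up and Down: 5q = −q + 4(1−q), giving q = 2/5.
Since Anna is indifferent in equilibrium, Anna's expected payoff equals the payoff from either row against (2/5, 3/5). Using Up: 5(2/5) = 2.

2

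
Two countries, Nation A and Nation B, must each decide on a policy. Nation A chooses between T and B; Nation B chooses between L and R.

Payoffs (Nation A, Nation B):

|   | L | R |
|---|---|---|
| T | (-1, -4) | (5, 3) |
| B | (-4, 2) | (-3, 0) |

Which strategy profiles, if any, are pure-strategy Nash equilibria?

(T, R)

(T, L): Nation B prefers R (3 > -4) — not an equilibrium.
(T, R): Nation A gets 5 ≥ -3 from B, and Nation B gets 3 ≥ -4 from L — Nash equilibrium.
(B, L): Nation A prefers T (-1 > -4) — not an equilibrium.
(B, R): Nation A prefers T (5 > -3); Nation B prefers L (2 > 0) — not an equilibrium.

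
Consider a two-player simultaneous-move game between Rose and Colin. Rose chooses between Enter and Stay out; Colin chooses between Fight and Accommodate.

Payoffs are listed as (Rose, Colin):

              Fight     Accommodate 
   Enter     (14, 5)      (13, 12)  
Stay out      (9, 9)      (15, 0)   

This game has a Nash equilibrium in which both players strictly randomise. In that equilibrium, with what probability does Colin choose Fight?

Let c be the probability that Colin plays Fight. In a completely mixed equilibrium, Rose must be indifferent between Enter and Stay out.
Rose's expected payoff from Enter is 14c + 13(1−c); from Stay out it is 9c + 15(1−c).
Setting these equal: c + 13 = −6c + 15, so c = 2/7.

2/7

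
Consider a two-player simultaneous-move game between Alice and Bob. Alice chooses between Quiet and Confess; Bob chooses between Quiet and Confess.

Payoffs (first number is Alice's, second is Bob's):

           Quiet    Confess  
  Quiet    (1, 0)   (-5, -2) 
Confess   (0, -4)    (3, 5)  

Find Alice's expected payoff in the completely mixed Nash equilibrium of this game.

1/3

First find q, the probability Bob plays Quiet, from Alice's indifference between Quiet and Confess: q − 5(1−q) = 3(1−q), giving q = 8/9.
Since Alice is indifferent in equilibrium, Alice's expected payoff equals the payoff from either row against (8/9, 1/9). Using Quiet: (8/9) − 5(1/9) = 1/3.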